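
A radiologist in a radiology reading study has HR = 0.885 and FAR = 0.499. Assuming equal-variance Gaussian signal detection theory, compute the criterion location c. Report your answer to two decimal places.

z(H) = z(0.885) = 1.2004
z(FA) = z(0.499) = -0.0025
c = −½·[z(H) + z(FA)] = −0.5 × (1.2004 + (-0.0025)) = -0.59895

c = -0.60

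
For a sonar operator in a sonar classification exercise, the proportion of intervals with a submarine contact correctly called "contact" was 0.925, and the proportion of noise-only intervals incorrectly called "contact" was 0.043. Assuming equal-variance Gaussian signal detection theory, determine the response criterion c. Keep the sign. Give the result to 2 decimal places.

Φ⁻¹(H) = Φ⁻¹(0.925) = 1.4395
Φ⁻¹(FA) = Φ⁻¹(0.043) = -1.7169
c = −½·[z(H) + z(FA)] = −0.5 × (1.4395 + (-1.7169)) = 0.1387
c > 0: the sonar operator has a conservative response bias.

c = 0.14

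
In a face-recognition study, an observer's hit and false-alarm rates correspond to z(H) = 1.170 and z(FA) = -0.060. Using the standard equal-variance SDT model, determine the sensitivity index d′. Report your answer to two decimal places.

d' = z(H) − z(FA) = 1.170 − (-0.060) = 1.230

d′ = 1.23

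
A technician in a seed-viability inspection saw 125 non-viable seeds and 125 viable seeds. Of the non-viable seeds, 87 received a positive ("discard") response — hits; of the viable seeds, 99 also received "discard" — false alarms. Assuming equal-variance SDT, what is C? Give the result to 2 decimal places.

C = -0.66

H = 87/125 = 0.6960
FA = 99/125 = 0.7920
Φ⁻¹(0.6960) = 0.513, Φ⁻¹(0.7920) = 0.813
c = −½·[z(H) + z(FA)] = −0.5 × (0.513 + 0.813) = -0.663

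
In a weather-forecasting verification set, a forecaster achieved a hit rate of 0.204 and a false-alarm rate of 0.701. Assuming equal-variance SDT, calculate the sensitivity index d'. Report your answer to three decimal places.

d' = -1.355

Φ⁻¹(H) = Φ⁻¹(0.204) = -0.8274
Φ⁻¹(FA) = Φ⁻¹(0.701) = 0.5273
d' = z(H) − z(FA) = -0.8274 − 0.5273 = -1.3547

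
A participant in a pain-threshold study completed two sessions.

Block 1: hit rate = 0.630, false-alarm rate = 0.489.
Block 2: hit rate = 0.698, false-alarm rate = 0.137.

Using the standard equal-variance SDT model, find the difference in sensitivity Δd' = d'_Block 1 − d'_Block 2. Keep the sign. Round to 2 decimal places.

Block 1: z(0.630) = 0.332, z(0.489) = -0.028, d' = 0.360
Block 2: z(0.698) = 0.519, z(0.137) = -1.094, d' = 1.613
Δd' = d'_Block 1 − d'_Block 2 = 0.360 − 1.613 = -1.253
Block 2 has the higher sensitivity.

Δd' = -1.25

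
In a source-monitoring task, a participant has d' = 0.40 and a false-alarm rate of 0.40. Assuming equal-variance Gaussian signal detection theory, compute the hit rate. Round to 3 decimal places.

z(false-alarm rate) = z(0.40) = -0.2533
z(H) = z(FA) + d' = -0.2533 + 0.40 = 0.1467
hit rate = Φ(0.1467) = 0.5583

hit rate = 0.558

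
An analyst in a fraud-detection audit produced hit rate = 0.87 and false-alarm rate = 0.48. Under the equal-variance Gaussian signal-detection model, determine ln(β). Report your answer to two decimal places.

ln β = -0.63

Φ⁻¹(0.87) = 1.126, Φ⁻¹(0.48) = -0.050
ln β = −½·[z(H)² − z(FA)²] = −0.5 × (1.268 − 0.003) = -0.6325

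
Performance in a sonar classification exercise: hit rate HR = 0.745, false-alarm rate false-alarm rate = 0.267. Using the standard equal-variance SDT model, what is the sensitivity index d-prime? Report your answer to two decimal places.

Φ⁻¹(H) = Φ⁻¹(0.745) = 0.6588
Φ⁻¹(FA) = Φ⁻¹(0.267) = -0.6219
d' = z(H) − z(FA) = 0.6588 − (-0.6219) = 1.2807

d-prime = 1.28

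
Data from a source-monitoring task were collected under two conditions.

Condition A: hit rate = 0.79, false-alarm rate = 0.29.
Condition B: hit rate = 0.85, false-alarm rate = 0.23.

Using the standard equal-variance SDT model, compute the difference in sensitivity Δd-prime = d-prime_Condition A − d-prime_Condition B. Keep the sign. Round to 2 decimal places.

Condition A: z(0.79) = 0.806, z(0.29) = -0.553, d' = 1.359
Condition B: z(0.85) = 1.036, z(0.23) = -0.739, d' = 1.775
Δd' = d'_Condition A − d'_Condition B = 1.359 − 1.775 = -0.416
Condition B has the higher sensitivity.

Δd-prime = -0.42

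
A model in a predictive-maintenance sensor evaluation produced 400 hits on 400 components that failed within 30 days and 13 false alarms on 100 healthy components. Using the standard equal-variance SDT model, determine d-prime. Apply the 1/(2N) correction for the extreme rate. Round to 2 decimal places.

The hit rate is 400/400 = 1, so apply the 1/(2N) correction: H → 1 − 1/(2·400) = 0.99875.
z(H) = z(0.99875) = 3.023
z(FA) = z(0.13000) = -1.126
d' = 3.023 − (-1.126) = 4.149

d-prime = 4.15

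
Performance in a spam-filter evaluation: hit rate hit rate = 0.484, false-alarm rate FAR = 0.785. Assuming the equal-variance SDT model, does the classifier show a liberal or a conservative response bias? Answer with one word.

liberal

z(H) = -0.040, z(FA) = 0.789
c = −½·(z(H) + z(FA)) = -0.3745
c < 0 → liberal criterion (biased toward responding “yes”).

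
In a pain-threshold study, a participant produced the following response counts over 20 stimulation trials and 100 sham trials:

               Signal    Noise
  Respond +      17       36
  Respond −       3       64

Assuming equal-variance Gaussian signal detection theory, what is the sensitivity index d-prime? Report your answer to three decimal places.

H = 17/20 = 0.8500
FA = 36/100 = 0.3600
Φ⁻¹(H) = Φ⁻¹(0.8500) = 1.0364
Φ⁻¹(FA) = Φ⁻¹(0.3600) = -0.3585
d' = z(H) − z(FA) = 1.0364 − (-0.3585) = 1.3949

d-prime = 1.395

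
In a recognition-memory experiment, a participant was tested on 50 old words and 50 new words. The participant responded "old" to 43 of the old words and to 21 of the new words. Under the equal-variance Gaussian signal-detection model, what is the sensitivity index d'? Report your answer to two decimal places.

H = 43/50 = 0.8600
FA = 21/50 = 0.4200
Φ⁻¹(H) = Φ⁻¹(0.8600) = 1.0803
Φ⁻¹(FA) = Φ⁻¹(0.4200) = -0.2019
d' = z(H) − z(FA) = 1.0803 − (-0.2019) = 1.2822

d' = 1.28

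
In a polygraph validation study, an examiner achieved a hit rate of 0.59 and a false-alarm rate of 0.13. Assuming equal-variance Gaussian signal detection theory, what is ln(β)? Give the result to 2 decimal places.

z(H) = 0.228
z(FA) = -1.126
ln β = −½·[z(H)² − z(FA)²] = −0.5 × (0.052 − 1.268) = 0.608

ln β = 0.61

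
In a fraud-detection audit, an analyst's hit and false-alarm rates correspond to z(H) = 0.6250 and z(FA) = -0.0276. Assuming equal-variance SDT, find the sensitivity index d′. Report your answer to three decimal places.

d′ = 0.653

d' = z(H) − z(FA) = 0.6250 − (-0.0276) = 0.6526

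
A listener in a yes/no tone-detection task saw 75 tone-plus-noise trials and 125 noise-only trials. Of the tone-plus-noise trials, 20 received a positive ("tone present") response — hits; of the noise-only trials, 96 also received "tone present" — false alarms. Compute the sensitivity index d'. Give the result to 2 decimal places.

d' = -1.36

H = 20/75 = 0.2667
FA = 96/125 = 0.7680
Φ⁻¹(0.2667) = -0.623, Φ⁻¹(0.7680) = 0.732
d' = z(H) − z(FA) = -0.623 − 0.732 = -1.355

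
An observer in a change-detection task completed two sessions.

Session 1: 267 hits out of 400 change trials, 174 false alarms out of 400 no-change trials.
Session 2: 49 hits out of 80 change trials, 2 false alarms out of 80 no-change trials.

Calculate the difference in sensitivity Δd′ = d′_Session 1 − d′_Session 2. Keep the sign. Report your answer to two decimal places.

Session 1: z(0.6675) = 0.433, z(0.4350) = -0.164, d' = 0.597
Session 2: z(0.6125) = 0.286, z(0.0250) = -1.960, d' = 2.246
Δd' = d'_Session 1 − d'_Session 2 = 0.597 − 2.246 = -1.649
Session 2 has the higher sensitivity.

Δd′ = -1.65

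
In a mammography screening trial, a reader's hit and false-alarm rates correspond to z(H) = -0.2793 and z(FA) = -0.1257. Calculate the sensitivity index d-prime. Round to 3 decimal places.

d' = z(H) − z(FA) = -0.2793 − (-0.1257) = -0.1536

d-prime = -0.154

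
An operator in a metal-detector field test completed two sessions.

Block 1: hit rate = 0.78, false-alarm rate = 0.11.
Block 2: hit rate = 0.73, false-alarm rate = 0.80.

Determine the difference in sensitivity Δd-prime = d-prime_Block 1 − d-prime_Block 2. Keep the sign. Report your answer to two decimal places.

Δd-prime = 2.23

Block 1: z(0.78) = 0.772, z(0.11) = -1.227, d' = 1.999
Block 2: z(0.73) = 0.613, z(0.80) = 0.842, d' = -0.229
Δd' = d'_Block 1 − d'_Block 2 = 1.999 − (-0.229) = 2.228
Block 1 has the higher sensitivity.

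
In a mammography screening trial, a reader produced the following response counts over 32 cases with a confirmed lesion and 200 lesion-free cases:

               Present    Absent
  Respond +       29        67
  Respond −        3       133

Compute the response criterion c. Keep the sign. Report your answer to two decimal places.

c = -0.45

H = 29/32 = 0.9062
FA = 67/200 = 0.3350
z(0.9062) = 1.318, z(0.3350) = -0.426
c = −½·[z(H) + z(FA)] = −0.5 × (1.318 + (-0.426)) = -0.446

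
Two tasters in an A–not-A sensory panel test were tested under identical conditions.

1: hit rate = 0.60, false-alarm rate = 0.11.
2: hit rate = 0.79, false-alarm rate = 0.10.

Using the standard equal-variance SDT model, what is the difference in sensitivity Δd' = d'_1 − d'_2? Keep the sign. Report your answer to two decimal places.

Δd' = -0.61

1: z(0.60) = 0.253, z(0.11) = -1.227, d' = 1.480
2: z(0.79) = 0.806, z(0.10) = -1.282, d' = 2.088
Δd' = d'_1 − d'_2 = 1.480 − 2.088 = -0.608
2 has the higher sensitivity.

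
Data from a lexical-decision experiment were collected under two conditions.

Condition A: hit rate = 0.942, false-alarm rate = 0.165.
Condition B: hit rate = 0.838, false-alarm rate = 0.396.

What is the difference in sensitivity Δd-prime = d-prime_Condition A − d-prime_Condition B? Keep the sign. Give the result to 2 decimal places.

Condition A: z(0.942) = 1.572, z(0.165) = -0.974, d' = 2.546
Condition B: z(0.838) = 0.986, z(0.396) = -0.264, d' = 1.250
Δd' = d'_Condition A − d'_Condition B = 2.546 − 1.250 = 1.296
Condition A has the higher sensitivity.

Δd-prime = 1.30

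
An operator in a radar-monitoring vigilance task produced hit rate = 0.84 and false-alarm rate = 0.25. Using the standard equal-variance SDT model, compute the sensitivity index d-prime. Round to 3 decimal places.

z(0.84) = 0.9945, z(0.25) = -0.6745
d' = z(H) − z(FA) = 0.9945 − (-0.6745) = 1.6690

d-prime = 1.669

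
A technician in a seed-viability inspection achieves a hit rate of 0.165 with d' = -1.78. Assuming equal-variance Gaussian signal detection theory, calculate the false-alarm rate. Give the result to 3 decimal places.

z(hit rate) = z(0.165) = -0.9741
z(FA) = z(H) − d' = -0.9741 − (-1.78) = 0.8059
false-alarm rate = Φ(0.8059) = 0.7898

false-alarm rate = 0.790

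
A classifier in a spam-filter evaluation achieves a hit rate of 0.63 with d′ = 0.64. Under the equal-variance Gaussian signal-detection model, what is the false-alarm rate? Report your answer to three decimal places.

false-alarm rate = 0.379

z(hit rate) = z(0.63) = 0.3319
z(FA) = z(H) − d' = 0.3319 − 0.64 = -0.3081
false-alarm rate = Φ(-0.3081) = 0.3790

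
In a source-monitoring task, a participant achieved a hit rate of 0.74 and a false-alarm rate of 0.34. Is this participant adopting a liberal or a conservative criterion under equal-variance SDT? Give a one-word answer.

z(H) = 0.643, z(FA) = -0.412
c = −½·(z(H) + z(FA)) = -0.1155
c < 0 → liberal criterion (biased toward responding “yes”).

liberal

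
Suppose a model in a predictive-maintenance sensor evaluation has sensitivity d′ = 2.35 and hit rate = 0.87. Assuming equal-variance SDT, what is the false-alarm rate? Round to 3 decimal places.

z(hit rate) = z(0.87) = 1.1264
z(FA) = z(H) − d' = 1.1264 − 2.35 = -1.2236
false-alarm rate = Φ(-1.2236) = 0.1106

false-alarm rate = 0.111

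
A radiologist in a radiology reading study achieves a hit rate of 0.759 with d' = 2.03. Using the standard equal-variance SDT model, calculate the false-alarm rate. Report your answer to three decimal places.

z(hit rate) = z(0.759) = 0.7031
z(FA) = z(H) − d' = 0.7031 − 2.03 = -1.3269
false-alarm rate = Φ(-1.3269) = 0.0923

false-alarm rate = 0.092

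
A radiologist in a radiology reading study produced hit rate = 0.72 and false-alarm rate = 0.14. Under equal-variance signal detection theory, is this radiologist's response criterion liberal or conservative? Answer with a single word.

z(H) = 0.583, z(FA) = -1.080
c = −½·(z(H) + z(FA)) = 0.2485
c > 0 → conservative criterion (biased toward responding “no”).

conservative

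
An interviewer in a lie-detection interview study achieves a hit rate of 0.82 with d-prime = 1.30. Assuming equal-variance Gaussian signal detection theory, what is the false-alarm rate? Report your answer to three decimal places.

false-alarm rate = 0.350

z(hit rate) = z(0.82) = 0.9154
z(FA) = z(H) − d' = 0.9154 − 1.30 = -0.3846
false-alarm rate = Φ(-0.3846) = 0.3503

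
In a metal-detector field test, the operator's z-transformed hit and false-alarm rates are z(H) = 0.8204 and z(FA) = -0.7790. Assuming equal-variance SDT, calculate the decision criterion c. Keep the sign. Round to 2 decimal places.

c = −½·[z(H) + z(FA)] = −½·(0.8204 + (-0.7790)) = -0.0207
c < 0: the operator has a liberal response bias.

c = -0.02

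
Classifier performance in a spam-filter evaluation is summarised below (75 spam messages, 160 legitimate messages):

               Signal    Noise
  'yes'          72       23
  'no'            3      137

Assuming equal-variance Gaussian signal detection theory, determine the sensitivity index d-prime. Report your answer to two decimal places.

H = 72/75 = 0.9600
FA = 23/160 = 0.1437
z(0.9600) = 1.7507, z(0.1437) = -1.0638
d' = z(H) − z(FA) = 1.7507 − (-1.0638) = 2.8145

d-prime = 2.81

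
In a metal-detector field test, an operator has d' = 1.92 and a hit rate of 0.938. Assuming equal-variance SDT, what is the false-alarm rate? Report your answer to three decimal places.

z(hit rate) = z(0.938) = 1.5382
z(FA) = z(H) − d' = 1.5382 − 1.92 = -0.3818
false-alarm rate = Φ(-0.3818) = 0.3513

false-alarm rate = 0.351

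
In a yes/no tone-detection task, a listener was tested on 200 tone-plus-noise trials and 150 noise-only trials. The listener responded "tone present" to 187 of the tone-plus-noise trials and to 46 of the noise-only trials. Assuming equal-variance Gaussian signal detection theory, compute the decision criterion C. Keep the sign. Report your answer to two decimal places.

H = 187/200 = 0.9350
FA = 46/150 = 0.3067
z(0.9350) = 1.5141, z(0.3067) = -0.5052
c = −½·[z(H) + z(FA)] = −0.5 × (1.5141 + (-0.5052)) = -0.50445
c < 0: the listener has a liberal response bias.

C = -0.50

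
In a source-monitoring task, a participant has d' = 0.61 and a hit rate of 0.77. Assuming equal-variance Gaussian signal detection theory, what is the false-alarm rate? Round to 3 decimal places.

z(hit rate) = z(0.77) = 0.7388
z(FA) = z(H) − d' = 0.7388 − 0.61 = 0.1288
false-alarm rate = Φ(0.1288) = 0.5512

false-alarm rate = 0.551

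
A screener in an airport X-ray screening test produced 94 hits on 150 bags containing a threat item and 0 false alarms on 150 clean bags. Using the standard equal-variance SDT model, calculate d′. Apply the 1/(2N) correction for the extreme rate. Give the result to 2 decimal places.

The false-alarm rate is 0/150 = 0, so apply the 1/(2N) correction: FA → 1/(2·150) = 0.00333.
z(H) = z(0.62667) = 0.323
z(FA) = z(0.00333) = -2.713
d' = 0.323 − (-2.713) = 3.036

d′ = 3.04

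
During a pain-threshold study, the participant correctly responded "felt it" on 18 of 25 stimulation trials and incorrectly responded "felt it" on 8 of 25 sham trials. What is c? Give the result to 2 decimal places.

c = -0.06

H = 18/25 = 0.7200
FA = 8/25 = 0.3200
Φ⁻¹(H) = Φ⁻¹(0.7200) = 0.5828
Φ⁻¹(FA) = Φ⁻¹(0.3200) = -0.4677
c = −½·[z(H) + z(FA)] = −0.5 × (0.5828 + (-0.4677)) = -0.05755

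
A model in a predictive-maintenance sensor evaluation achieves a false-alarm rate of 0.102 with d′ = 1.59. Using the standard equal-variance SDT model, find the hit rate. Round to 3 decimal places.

hit rate = 0.625

z(false-alarm rate) = z(0.102) = -1.2702
z(H) = z(FA) + d' = -1.2702 + 1.59 = 0.3198
hit rate = Φ(0.3198) = 0.6254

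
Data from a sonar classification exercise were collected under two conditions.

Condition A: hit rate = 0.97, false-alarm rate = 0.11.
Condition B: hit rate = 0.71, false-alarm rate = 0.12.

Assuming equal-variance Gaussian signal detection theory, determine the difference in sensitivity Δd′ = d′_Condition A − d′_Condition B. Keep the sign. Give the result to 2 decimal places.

Δd′ = 1.38

Condition A: z(0.97) = 1.881, z(0.11) = -1.227, d' = 3.108
Condition B: z(0.71) = 0.553, z(0.12) = -1.175, d' = 1.728
Δd' = d'_Condition A − d'_Condition B = 3.108 − 1.728 = 1.380
Condition A has the higher sensitivity.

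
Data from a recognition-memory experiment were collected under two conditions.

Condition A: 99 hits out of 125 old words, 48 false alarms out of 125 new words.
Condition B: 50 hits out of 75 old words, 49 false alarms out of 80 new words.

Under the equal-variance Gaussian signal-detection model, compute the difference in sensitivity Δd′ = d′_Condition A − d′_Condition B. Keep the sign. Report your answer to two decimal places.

Δd′ = 0.96

Condition A: z(0.7920) = 0.813, z(0.3840) = -0.295, d' = 1.108
Condition B: z(0.6667) = 0.431, z(0.6125) = 0.286, d' = 0.145
Δd' = d'_Condition A − d'_Condition B = 1.108 − 0.145 = 0.963
Condition A has the higher sensitivity.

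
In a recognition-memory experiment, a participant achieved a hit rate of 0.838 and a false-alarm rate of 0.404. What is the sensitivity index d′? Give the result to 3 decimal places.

z(H) = z(0.838) = 0.9863
z(FA) = z(0.404) = -0.2430
d' = z(H) − z(FA) = 0.9863 − (-0.2430) = 1.2293

d′ = 1.229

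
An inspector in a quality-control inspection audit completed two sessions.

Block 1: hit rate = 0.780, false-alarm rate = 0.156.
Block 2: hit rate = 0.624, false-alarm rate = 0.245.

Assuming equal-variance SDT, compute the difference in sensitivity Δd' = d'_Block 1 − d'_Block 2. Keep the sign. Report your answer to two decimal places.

Δd' = 0.78

Block 1: z(0.780) = 0.772, z(0.156) = -1.011, d' = 1.783
Block 2: z(0.624) = 0.316, z(0.245) = -0.690, d' = 1.006
Δd' = d'_Block 1 − d'_Block 2 = 1.783 − 1.006 = 0.777
Block 1 has the higher sensitivity.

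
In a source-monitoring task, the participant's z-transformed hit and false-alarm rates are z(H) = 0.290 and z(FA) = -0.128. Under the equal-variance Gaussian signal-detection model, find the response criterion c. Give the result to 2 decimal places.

c = -0.08

c = −½·[z(H) + z(FA)] = −½·(0.290 + (-0.128)) = -0.081
c < 0: the participant has a liberal response bias.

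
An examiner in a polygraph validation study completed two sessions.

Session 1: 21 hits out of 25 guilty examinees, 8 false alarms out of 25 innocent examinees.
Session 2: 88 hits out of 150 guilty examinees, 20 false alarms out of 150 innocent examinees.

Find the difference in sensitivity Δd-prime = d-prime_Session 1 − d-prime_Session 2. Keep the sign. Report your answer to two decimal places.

Δd-prime = 0.13

Session 1: z(0.8400) = 0.994, z(0.3200) = -0.468, d' = 1.462
Session 2: z(0.5867) = 0.219, z(0.1333) = -1.111, d' = 1.330
Δd' = d'_Session 1 − d'_Session 2 = 1.462 − 1.330 = 0.132
Session 1 has the higher sensitivity.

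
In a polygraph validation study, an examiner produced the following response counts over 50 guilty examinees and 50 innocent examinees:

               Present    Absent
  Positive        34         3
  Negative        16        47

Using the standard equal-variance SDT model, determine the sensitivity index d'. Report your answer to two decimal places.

d' = 2.02

H = 34/50 = 0.6800
FA = 3/50 = 0.0600
z(H) = 0.4677
z(FA) = -1.5548
d' = z(H) − z(FA) = 0.4677 − (-1.5548) = 2.0225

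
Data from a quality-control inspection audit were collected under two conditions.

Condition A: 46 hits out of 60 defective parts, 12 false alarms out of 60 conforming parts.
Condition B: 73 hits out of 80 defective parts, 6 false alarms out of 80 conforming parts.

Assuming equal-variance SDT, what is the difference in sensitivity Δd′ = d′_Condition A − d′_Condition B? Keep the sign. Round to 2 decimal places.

Δd′ = -1.23

Condition A: z(0.7667) = 0.728, z(0.2000) = -0.842, d' = 1.570
Condition B: z(0.9125) = 1.356, z(0.0750) = -1.440, d' = 2.796
Δd' = d'_Condition A − d'_Condition B = 1.570 − 2.796 = -1.226
Condition B has the higher sensitivity.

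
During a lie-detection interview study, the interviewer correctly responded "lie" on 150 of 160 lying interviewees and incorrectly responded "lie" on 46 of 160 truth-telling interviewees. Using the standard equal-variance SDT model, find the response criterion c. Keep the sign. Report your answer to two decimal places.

c = -0.49

H = 150/160 = 0.9375
FA = 46/160 = 0.2875
Φ⁻¹(H) = Φ⁻¹(0.9375) = 1.5341
Φ⁻¹(FA) = Φ⁻¹(0.2875) = -0.5607
c = −½·[z(H) + z(FA)] = −0.5 × (1.5341 + (-0.5607)) = -0.4867
c < 0: the interviewer has a liberal response bias.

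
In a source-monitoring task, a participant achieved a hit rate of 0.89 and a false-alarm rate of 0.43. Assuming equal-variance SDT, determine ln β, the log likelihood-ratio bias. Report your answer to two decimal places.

ln β = -0.74

z(H) = 1.227
z(FA) = -0.176
ln β = −½·[z(H)² − z(FA)²] = −0.5 × (1.506 − 0.031) = -0.7375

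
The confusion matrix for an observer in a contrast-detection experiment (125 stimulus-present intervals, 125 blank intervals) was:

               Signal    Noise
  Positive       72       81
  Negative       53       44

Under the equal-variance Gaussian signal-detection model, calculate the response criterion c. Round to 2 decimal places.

H = 72/125 = 0.5760
FA = 81/125 = 0.6480
z(H) = z(0.5760) = 0.192
z(FA) = z(0.6480) = 0.380
c = −½·[z(H) + z(FA)] = −0.5 × (0.192 + 0.380) = -0.286

c = -0.29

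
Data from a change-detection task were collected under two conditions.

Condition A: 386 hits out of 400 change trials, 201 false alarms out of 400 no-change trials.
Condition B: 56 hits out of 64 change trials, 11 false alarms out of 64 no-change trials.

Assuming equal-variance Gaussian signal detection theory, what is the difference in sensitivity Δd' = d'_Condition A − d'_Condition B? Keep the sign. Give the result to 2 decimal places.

Δd' = -0.29

Condition A: z(0.9650) = 1.812, z(0.5025) = 0.006, d' = 1.806
Condition B: z(0.8750) = 1.150, z(0.1719) = -0.947, d' = 2.097
Δd' = d'_Condition A − d'_Condition B = 1.806 − 2.097 = -0.291
Condition B has the higher sensitivity.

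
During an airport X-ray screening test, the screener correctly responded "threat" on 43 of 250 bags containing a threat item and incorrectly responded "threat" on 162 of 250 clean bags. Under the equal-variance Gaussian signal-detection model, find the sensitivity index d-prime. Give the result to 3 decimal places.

H = 43/250 = 0.1720
FA = 162/250 = 0.6480
Φ⁻¹(H) = -0.9463
Φ⁻¹(FA) = 0.3799
d' = z(H) − z(FA) = -0.9463 − 0.3799 = -1.3262

d-prime = -1.326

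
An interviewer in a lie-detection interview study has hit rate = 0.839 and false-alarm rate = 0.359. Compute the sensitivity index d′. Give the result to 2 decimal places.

z(0.839) = 0.9904, z(0.359) = -0.3611
d' = z(H) − z(FA) = 0.9904 − (-0.3611) = 1.3515

d′ = 1.35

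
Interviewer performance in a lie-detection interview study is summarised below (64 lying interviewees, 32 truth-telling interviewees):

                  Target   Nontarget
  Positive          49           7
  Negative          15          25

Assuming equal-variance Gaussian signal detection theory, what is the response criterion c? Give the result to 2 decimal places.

c = 0.03

H = 49/64 = 0.7656
FA = 7/32 = 0.2188
Φ⁻¹(H) = Φ⁻¹(0.7656) = 0.7244
Φ⁻¹(FA) = Φ⁻¹(0.2188) = -0.7763
c = −½·[z(H) + z(FA)] = −0.5 × (0.7244 + (-0.7763)) = 0.02595
c > 0: the interviewer has a conservative response bias.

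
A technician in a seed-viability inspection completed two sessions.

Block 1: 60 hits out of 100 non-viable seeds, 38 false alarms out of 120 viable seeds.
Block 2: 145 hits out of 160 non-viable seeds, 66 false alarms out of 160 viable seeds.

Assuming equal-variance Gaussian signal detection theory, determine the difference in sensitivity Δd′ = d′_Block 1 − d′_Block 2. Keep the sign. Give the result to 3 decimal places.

Δd′ = -0.809

Block 1: z(0.6000) = 0.2533, z(0.3167) = -0.4769, d' = 0.7302
Block 2: z(0.9062) = 1.3177, z(0.4125) = -0.2211, d' = 1.5388
Δd' = d'_Block 1 − d'_Block 2 = 0.7302 − 1.5388 = -0.8086
Block 2 has the higher sensitivity.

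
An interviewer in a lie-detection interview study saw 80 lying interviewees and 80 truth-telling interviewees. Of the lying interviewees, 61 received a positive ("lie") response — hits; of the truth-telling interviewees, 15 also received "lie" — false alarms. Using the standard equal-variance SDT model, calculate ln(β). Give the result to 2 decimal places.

H = 61/80 = 0.7625
FA = 15/80 = 0.1875
z(H) = z(0.7625) = 0.714
z(FA) = z(0.1875) = -0.887
ln β = −½·[z(H)² − z(FA)²] = −0.5 × (0.510 − 0.787) = 0.1385

ln β = 0.14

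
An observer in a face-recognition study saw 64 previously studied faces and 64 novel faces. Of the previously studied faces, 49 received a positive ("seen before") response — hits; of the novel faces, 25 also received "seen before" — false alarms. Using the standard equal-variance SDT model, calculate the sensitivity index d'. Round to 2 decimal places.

d' = 1.00

H = 49/64 = 0.7656
FA = 25/64 = 0.3906
z(H) = 0.7244
z(FA) = -0.2778
d' = z(H) − z(FA) = 0.7244 − (-0.2778) = 1.0022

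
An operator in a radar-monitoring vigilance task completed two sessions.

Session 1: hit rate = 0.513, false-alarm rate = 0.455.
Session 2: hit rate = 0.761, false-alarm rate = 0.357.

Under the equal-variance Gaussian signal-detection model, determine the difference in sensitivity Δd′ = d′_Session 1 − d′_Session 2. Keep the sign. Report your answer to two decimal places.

Session 1: z(0.513) = 0.033, z(0.455) = -0.113, d' = 0.146
Session 2: z(0.761) = 0.710, z(0.357) = -0.366, d' = 1.076
Δd' = d'_Session 1 − d'_Session 2 = 0.146 − 1.076 = -0.930
Session 2 has the higher sensitivity.

Δd′ = -0.93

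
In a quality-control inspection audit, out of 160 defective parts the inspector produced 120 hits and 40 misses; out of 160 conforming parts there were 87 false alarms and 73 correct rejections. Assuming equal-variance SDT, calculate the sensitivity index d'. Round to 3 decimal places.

d' = 0.565

H = 120/160 = 0.7500
FA = 87/160 = 0.5437
Φ⁻¹(H) = 0.6745
Φ⁻¹(FA) = 0.1098
d' = z(H) − z(FA) = 0.6745 − 0.1098 = 0.5647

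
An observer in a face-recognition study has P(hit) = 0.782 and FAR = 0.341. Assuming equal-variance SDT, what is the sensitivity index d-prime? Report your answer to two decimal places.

d-prime = 1.19

Φ⁻¹(0.782) = 0.7790, Φ⁻¹(0.341) = -0.4097
d' = z(H) − z(FA) = 0.7790 − (-0.4097) = 1.1887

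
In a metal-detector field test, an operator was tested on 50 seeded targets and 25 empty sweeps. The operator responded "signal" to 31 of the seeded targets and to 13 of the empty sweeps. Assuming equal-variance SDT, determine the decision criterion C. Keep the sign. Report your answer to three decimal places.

C = -0.178

H = 31/50 = 0.6200
FA = 13/25 = 0.5200
z(H) = z(0.6200) = 0.3055
z(FA) = z(0.5200) = 0.0502
c = −½·[z(H) + z(FA)] = −0.5 × (0.3055 + 0.0502) = -0.17785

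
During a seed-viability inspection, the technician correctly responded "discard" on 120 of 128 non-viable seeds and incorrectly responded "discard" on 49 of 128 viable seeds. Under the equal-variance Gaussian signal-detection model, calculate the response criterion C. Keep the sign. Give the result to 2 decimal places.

H = 120/128 = 0.9375
FA = 49/128 = 0.3828
Φ⁻¹(H) = Φ⁻¹(0.9375) = 1.534
Φ⁻¹(FA) = Φ⁻¹(0.3828) = -0.298
c = −½·[z(H) + z(FA)] = −0.5 × (1.534 + (-0.298)) = -0.618
c < 0: the technician has a liberal response bias.

C = -0.62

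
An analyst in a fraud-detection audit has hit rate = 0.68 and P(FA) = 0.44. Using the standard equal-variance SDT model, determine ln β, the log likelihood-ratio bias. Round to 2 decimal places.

z(H) = z(0.68) = 0.468
z(FA) = z(0.44) = -0.151
ln β = −½·[z(H)² − z(FA)²] = −0.5 × (0.219 − 0.023) = -0.098

ln β = -0.10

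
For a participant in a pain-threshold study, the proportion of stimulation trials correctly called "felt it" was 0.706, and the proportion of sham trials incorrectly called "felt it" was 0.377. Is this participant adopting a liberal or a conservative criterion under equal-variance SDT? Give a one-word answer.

z(H) = 0.542, z(FA) = -0.313
c = −½·(z(H) + z(FA)) = -0.1145
c < 0 → liberal criterion (biased toward responding “yes”).

liberal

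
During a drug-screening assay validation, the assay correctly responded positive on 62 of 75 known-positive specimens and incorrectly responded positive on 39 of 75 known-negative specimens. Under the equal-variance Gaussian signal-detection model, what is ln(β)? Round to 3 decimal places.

ln β = -0.442

H = 62/75 = 0.8267
FA = 39/75 = 0.5200
z(H) = 0.9412
z(FA) = 0.0502
ln β = −½·[z(H)² − z(FA)²] = −0.5 × (0.8859 − 0.0025) = -0.4417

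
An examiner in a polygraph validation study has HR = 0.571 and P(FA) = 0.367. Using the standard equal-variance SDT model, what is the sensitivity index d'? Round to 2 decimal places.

z(H) = z(0.571) = 0.1789
z(FA) = z(0.367) = -0.3398
d' = z(H) − z(FA) = 0.1789 − (-0.3398) = 0.5187

d' = 0.52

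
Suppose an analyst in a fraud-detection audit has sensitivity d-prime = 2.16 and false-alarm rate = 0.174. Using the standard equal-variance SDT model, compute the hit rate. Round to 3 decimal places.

z(false-alarm rate) = z(0.174) = -0.9385
z(H) = z(FA) + d' = -0.9385 + 2.16 = 1.2215
hit rate = Φ(1.2215) = 0.8891

hit rate = 0.889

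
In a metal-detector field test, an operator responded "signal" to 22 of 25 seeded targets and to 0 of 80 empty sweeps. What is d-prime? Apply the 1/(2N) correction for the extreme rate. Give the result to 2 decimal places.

The false-alarm rate is 0/80 = 0, so apply the 1/(2N) correction: FA → 1/(2·80) = 0.00625.
z(H) = z(0.88000) = 1.175
z(FA) = z(0.00625) = -2.498
d' = 1.175 − (-2.498) = 3.673

d-prime = 3.67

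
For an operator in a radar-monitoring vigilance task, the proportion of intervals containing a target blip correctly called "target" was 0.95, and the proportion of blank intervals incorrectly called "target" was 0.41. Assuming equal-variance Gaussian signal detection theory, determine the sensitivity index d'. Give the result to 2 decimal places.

d' = 1.87

z(H) = z(0.95) = 1.6449
z(FA) = z(0.41) = -0.2275
d' = z(H) − z(FA) = 1.6449 − (-0.2275) = 1.8724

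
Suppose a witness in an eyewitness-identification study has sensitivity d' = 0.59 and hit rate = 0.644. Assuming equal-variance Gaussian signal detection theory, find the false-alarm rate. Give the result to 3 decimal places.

z(hit rate) = z(0.644) = 0.3692
z(FA) = z(H) − d' = 0.3692 − 0.59 = -0.2208
false-alarm rate = Φ(-0.2208) = 0.4126

false-alarm rate = 0.413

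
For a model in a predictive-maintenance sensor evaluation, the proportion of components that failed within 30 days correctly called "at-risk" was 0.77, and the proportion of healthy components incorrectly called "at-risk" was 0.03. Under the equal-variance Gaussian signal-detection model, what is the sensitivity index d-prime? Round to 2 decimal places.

d-prime = 2.62

z(H) = 0.7388
z(FA) = -1.8808
d' = z(H) − z(FA) = 0.7388 − (-1.8808) = 2.6196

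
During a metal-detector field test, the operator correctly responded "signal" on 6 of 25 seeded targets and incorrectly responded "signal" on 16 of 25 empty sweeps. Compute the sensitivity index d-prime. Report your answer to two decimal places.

d-prime = -1.06

H = 6/25 = 0.2400
FA = 16/25 = 0.6400
z(0.2400) = -0.706, z(0.6400) = 0.358
d' = z(H) − z(FA) = -0.706 − 0.358 = -1.064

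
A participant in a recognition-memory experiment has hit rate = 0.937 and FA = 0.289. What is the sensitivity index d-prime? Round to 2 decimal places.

z(H) = 1.5301
z(FA) = -0.5563
d' = z(H) − z(FA) = 1.5301 − (-0.5563) = 2.0864

d-prime = 2.09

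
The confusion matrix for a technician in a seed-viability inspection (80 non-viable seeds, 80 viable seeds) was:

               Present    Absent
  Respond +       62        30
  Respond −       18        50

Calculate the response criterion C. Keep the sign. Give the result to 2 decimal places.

C = -0.22

H = 62/80 = 0.7750
FA = 30/80 = 0.3750
z(H) = z(0.7750) = 0.755
z(FA) = z(0.3750) = -0.319
c = −½·[z(H) + z(FA)] = −0.5 × (0.755 + (-0.319)) = -0.218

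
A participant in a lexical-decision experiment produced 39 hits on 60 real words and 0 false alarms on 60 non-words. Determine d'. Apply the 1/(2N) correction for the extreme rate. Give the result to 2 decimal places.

The false-alarm rate is 0/60 = 0, so apply the 1/(2N) correction: FA → 1/(2·60) = 0.00833.
z(H) = z(0.65000) = 0.385
z(FA) = z(0.00833) = -2.394
d' = 0.385 − (-2.394) = 2.779

d' = 2.78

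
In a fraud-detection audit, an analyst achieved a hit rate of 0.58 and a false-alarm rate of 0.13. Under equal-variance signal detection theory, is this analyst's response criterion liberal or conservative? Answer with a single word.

conservative

z(H) = 0.202, z(FA) = -1.126
c = −½·(z(H) + z(FA)) = 0.462
c > 0 → conservative criterion (biased toward responding “no”).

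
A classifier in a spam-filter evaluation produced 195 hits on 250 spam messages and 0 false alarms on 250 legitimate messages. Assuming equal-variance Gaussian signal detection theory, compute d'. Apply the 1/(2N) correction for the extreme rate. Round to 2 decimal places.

d' = 3.65

The false-alarm rate is 0/250 = 0, so apply the 1/(2N) correction: FA → 1/(2·250) = 0.00200.
z(H) = z(0.78000) = 0.772
z(FA) = z(0.00200) = -2.878
d' = 0.772 − (-2.878) = 3.650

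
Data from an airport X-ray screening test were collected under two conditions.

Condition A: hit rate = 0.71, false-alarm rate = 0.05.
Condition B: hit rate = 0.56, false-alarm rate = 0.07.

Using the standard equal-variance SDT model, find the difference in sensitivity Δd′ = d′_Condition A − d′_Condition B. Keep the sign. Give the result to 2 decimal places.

Condition A: z(0.71) = 0.553, z(0.05) = -1.645, d' = 2.198
Condition B: z(0.56) = 0.151, z(0.07) = -1.476, d' = 1.627
Δd' = d'_Condition A − d'_Condition B = 2.198 − 1.627 = 0.571
Condition A has the higher sensitivity.

Δd′ = 0.57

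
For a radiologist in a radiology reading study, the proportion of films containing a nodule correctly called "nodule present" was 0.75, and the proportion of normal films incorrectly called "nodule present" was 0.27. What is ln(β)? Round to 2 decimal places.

z(H) = z(0.75) = 0.674
z(FA) = z(0.27) = -0.613
ln β = −½·[z(H)² − z(FA)²] = −0.5 × (0.454 − 0.376) = -0.039

ln β = -0.04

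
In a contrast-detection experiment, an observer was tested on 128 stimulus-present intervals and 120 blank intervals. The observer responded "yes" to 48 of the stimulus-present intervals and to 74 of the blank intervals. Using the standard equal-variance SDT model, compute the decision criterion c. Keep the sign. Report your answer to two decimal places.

H = 48/128 = 0.3750
FA = 74/120 = 0.6167
z(0.3750) = -0.3186, z(0.6167) = 0.2968
c = −½·[z(H) + z(FA)] = −0.5 × (-0.3186 + 0.2968) = 0.0109
c > 0: the observer has a conservative response bias.

c = 0.01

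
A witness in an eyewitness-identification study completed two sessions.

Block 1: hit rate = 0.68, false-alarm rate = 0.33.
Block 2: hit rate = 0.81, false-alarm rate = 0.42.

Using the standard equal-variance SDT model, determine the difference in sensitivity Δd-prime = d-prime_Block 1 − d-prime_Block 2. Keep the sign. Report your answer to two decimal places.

Δd-prime = -0.17

Block 1: z(0.68) = 0.468, z(0.33) = -0.440, d' = 0.908
Block 2: z(0.81) = 0.878, z(0.42) = -0.202, d' = 1.080
Δd' = d'_Block 1 − d'_Block 2 = 0.908 − 1.080 = -0.172
Block 2 has the higher sensitivity.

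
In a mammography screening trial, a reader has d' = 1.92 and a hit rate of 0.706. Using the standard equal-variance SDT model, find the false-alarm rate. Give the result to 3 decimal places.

z(hit rate) = z(0.706) = 0.5417
z(FA) = z(H) − d' = 0.5417 − 1.92 = -1.3783
false-alarm rate = Φ(-1.3783) = 0.0841

false-alarm rate = 0.084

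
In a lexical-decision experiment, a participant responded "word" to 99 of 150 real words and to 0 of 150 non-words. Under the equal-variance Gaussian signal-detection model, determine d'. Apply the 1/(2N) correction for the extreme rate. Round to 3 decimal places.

d' = 3.126

The false-alarm rate is 0/150 = 0, so apply the 1/(2N) correction: FA → 1/(2·150) = 0.00333.
z(H) = z(0.66000) = 0.4125
z(FA) = z(0.00333) = -2.7134
d' = 0.4125 − (-2.7134) = 3.1259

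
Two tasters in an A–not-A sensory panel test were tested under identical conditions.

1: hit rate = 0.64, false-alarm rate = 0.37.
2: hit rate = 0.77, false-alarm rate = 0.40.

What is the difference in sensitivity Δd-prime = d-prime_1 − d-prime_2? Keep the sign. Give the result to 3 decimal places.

Δd-prime = -0.302

1: z(0.64) = 0.3585, z(0.37) = -0.3319, d' = 0.6904
2: z(0.77) = 0.7388, z(0.40) = -0.2533, d' = 0.9921
Δd' = d'_1 − d'_2 = 0.6904 − 0.9921 = -0.3017
2 has the higher sensitivity.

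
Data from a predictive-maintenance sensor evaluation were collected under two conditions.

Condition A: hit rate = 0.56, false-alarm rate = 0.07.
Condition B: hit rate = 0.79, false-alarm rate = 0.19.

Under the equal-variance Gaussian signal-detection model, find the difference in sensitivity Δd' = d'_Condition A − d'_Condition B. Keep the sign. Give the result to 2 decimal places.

Δd' = -0.06

Condition A: z(0.56) = 0.151, z(0.07) = -1.476, d' = 1.627
Condition B: z(0.79) = 0.806, z(0.19) = -0.878, d' = 1.684
Δd' = d'_Condition A − d'_Condition B = 1.627 − 1.684 = -0.057
Condition B has the higher sensitivity.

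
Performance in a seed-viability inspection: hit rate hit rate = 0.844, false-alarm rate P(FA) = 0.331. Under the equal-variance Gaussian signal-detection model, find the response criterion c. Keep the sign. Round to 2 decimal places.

z(0.844) = 1.011, z(0.331) = -0.437
c = −½·[z(H) + z(FA)] = −0.5 × (1.011 + (-0.437)) = -0.287

c = -0.29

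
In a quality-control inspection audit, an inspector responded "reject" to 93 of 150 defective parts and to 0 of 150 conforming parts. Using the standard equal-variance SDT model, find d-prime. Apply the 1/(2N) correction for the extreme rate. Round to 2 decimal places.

d-prime = 3.02

The false-alarm rate is 0/150 = 0, so apply the 1/(2N) correction: FA → 1/(2·150) = 0.00333.
z(H) = z(0.62000) = 0.305
z(FA) = z(0.00333) = -2.713
d' = 0.305 − (-2.713) = 3.018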